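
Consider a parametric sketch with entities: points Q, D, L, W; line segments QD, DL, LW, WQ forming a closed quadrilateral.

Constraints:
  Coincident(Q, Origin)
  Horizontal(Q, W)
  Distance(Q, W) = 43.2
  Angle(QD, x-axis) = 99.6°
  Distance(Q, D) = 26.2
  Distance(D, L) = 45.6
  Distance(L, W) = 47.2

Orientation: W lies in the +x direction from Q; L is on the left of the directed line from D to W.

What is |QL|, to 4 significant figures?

59.06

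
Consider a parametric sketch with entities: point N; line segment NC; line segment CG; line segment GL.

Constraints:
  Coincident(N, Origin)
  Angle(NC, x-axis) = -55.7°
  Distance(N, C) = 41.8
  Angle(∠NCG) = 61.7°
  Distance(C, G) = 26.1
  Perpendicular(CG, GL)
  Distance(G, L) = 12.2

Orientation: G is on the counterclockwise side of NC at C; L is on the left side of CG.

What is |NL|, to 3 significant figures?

25.4

N is at the origin; NC runs at -55.7° with length 41.8, so C = 41.8·(cos -55.7°, sin -55.7°) = (23.6, -34.5). ∠NCG = 61.7°, so CG runs at -55.7° + (180° − 61.7°) = 62.6° from the x-axis; with |CG| = 26.1, G = C + 26.1·(cos 62.6°, sin 62.6°) = (35.6, -11.4). CG ⟂ GL; with |GL| = 12.2 on the left of CG, L = G + 12.2·(-0.888, 0.460) = (24.7, -5.74). Then |NL| = |L − N| = 25.4.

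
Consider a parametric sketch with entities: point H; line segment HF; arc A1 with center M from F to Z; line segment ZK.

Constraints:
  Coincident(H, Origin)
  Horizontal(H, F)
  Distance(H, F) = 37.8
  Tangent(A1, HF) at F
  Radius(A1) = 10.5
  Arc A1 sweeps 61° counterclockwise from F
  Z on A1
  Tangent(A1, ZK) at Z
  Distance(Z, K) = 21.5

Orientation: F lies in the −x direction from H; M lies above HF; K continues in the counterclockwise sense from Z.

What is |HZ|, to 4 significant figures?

29.12

Since A1 is tangent to HF there, MF ⟂ HF, so M = F + (0, 10.5) = (-37.80, 10.50). On A1, F sits at bearing -90° from M; a 61° counterclockwise sweep puts Z at bearing -29°, so Z = M + 10.5·(cos -29°, sin -29°) = (-28.62, 5.409). Then |HZ| = |Z − H| = 29.12.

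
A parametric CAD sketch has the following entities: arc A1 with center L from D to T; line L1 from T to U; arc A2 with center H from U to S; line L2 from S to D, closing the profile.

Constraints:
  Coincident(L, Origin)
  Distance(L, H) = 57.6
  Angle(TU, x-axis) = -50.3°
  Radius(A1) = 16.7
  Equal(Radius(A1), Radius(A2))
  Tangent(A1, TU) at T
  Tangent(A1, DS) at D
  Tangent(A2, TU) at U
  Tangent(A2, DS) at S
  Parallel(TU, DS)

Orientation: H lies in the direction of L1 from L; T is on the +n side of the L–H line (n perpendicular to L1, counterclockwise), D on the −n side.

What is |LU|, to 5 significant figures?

59.972

The slot axis is L1's direction at -50.3°, so u = (cos -50.3°, sin -50.3°) = (0.63877, -0.76940) and n = (−sin -50.3°, cos -50.3°) = (0.76940, 0.63877). L is at the origin and H lies 57.6 along u from L, so H = 57.6·u = (36.793, -44.317). Tangency of A1 to both parallel lines with radius 16.7 puts T and D at L ± 16.7·n: T = (12.849, 10.667), D = (-12.849, -10.667). Equal radii place U and S the same way about H: U = H + 16.7·n = (49.642, -33.650), S = H − 16.7·n = (23.944, -54.985). Then |LU| = |U − L| = 59.972.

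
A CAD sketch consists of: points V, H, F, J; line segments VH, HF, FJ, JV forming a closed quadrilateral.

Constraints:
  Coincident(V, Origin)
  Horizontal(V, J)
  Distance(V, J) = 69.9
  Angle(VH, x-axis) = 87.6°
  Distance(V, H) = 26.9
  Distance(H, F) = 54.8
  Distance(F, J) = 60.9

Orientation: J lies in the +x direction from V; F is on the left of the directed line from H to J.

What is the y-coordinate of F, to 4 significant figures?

56.52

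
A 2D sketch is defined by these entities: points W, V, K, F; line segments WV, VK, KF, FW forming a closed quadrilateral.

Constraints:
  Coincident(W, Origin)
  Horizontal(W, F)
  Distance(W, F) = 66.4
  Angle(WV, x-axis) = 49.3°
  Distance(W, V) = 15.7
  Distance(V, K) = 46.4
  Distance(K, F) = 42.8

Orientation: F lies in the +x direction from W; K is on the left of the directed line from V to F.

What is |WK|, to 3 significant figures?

61.7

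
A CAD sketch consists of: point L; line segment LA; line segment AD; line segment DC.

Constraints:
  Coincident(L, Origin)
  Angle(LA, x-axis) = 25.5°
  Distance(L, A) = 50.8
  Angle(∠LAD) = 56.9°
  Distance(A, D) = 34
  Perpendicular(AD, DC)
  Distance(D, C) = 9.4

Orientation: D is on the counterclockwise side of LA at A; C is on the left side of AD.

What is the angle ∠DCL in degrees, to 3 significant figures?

169°

L is at the origin; LA runs at 25.5° with length 50.8, so A = 50.8·(cos 25.5°, sin 25.5°) = (45.9, 21.9). ∠LAD = 56.9°, so AD runs at 25.5° + (180° − 56.9°) = 149° from the x-axis; with |AD| = 34.0, D = A + 34.0·(cos 149°, sin 149°) = (16.8, 39.6). The perpendicularity gives DC at right angles to AD; with |DC| = 9.4 on the left of AD, C = D + 9.4·(-0.521, -0.854) = (11.9, 31.6). Then cos ∠DCL = CD·CL / (|CD||CL|), giving 169°.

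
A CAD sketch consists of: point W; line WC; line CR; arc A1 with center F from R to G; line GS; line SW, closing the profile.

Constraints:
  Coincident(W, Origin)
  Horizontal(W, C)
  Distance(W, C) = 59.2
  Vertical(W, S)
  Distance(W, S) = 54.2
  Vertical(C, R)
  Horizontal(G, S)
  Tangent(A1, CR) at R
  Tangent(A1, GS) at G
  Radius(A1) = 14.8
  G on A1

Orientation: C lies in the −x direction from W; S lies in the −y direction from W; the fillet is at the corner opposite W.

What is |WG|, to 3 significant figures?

70.1

W is at the origin; WC is horizontal with |WC| = 59.2 and C on the −x side, so C = (-59.2, 0.00). WS is vertical with |WS| = 54.2 and S on the −y side, so S = (0.00, -54.2). The virtual corner opposite W is at (-59.2, -54.2). Tangency of A1 to CR means the radius FR is perpendicular to CR and A1 meets GS tangentially, so FG is at right angles to GS, with radius 14.8, so the center F sits 14.8 in from both sides at F = (-44.4, -39.4). That places the tangent points at R = (-59.2, -39.4) on CR and G = (-44.4, -54.2) on GS. Then |WG| = |G − W| = 70.1.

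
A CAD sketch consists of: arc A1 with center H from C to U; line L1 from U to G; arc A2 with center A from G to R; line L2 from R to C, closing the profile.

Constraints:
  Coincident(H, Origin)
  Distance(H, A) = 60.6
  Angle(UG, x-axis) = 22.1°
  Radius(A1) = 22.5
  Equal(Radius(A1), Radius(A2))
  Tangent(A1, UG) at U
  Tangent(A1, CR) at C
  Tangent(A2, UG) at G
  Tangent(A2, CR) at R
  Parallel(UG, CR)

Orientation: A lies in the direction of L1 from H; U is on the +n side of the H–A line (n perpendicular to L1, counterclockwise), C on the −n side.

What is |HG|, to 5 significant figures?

64.642

Tangency of A1 to both parallel lines with radius 22.5 puts U and C at H ± 22.5·n: U = (-8.4650, 20.847), C = (8.4650, -20.847). Equal radii place G and R the same way about A: G = A + 22.5·n = (47.683, 43.646), R = A − 22.5·n = (64.613, 1.9523). Then |HG| = |G − H| = 64.642.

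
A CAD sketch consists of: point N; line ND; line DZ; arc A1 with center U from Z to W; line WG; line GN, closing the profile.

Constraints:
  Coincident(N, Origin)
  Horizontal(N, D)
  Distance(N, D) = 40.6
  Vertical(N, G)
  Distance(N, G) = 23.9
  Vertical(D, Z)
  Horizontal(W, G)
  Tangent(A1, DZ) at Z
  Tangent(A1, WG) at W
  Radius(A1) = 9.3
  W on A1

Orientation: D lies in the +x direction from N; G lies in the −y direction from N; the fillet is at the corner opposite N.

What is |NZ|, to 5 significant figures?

43.145

The virtual corner opposite N is at (40.600, -23.900). Since A1 is tangent to DZ there, UZ ⟂ DZ and A1 meets WG tangentially, so UW is at right angles to WG, with radius 9.3, so the center U sits 9.3 in from both sides at U = (31.300, -14.600). That places the tangent points at Z = (40.600, -14.600) on DZ and W = (31.300, -23.900) on WG. Then |NZ| = |Z − N| = 43.145.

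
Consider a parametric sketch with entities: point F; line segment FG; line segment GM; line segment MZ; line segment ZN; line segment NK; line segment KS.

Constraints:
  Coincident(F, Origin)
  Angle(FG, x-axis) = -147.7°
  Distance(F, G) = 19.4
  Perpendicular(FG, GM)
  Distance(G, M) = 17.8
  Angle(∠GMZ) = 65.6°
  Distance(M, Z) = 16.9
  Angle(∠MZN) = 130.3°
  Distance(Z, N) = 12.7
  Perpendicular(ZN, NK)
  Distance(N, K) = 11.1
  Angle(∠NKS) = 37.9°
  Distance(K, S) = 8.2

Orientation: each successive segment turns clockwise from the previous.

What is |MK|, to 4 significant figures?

23.70

∠MZN = 130.3° gives ZN at -41.80° from the x-axis; with |ZN| = 12.7, N = (0.2976, -1.463). ZN is perpendicular to NK, so NK runs at -131.8°; with |NK| = 11.1, K = (-7.101, -9.738). Then |MK| = |K − M| = 23.70.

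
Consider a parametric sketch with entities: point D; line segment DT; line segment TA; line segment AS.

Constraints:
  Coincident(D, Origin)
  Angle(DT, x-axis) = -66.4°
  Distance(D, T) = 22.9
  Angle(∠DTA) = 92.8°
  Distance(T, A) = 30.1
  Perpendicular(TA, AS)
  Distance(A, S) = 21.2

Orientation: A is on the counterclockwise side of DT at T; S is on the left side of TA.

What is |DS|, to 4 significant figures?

31.26

∠DTA = 92.8°, so TA runs at -66.4° + (180° − 92.8°) = 20.80° from the x-axis; with |TA| = 30.1, A = T + 30.1·(cos 20.80°, sin 20.80°) = (37.31, -10.30). The perpendicularity gives AS at right angles to TA; with |AS| = 21.2 on the left of TA, S = A + 21.2·(-0.3551, 0.9348) = (29.78, 9.522). Then |DS| = |S − D| = 31.26.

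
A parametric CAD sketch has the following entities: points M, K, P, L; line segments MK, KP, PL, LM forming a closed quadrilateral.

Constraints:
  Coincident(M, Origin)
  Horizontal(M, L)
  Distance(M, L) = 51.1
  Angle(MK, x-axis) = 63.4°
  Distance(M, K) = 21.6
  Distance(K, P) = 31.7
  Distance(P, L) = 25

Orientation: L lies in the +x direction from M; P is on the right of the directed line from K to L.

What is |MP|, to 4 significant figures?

28.06

Checks: |KP| = 31.70 ✓; |PL| = 25.00 ✓.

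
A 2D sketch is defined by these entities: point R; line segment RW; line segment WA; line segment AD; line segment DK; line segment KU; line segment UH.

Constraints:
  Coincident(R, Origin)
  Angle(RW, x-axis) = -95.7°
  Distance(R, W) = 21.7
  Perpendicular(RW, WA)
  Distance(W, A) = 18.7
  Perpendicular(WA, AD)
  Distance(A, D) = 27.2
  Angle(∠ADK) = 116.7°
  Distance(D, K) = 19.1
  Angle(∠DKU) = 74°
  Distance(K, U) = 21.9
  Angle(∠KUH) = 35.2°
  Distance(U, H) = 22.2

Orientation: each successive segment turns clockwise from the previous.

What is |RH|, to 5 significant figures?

15.710

R is at the origin; RW runs at -95.7° with length 21.7, so W = (-2.1552, -21.593). RW ⟂ WA, so WA runs at 174.30°; with |WA| = 18.7, A = (-20.763, -19.735). The perpendicularity gives AD at right angles to WA, so AD runs at 84.300°; with |AD| = 27.2, D = (-18.061, 7.3301). ∠ADK = 116.7° gives DK at 21.000° from the x-axis; with |DK| = 19.1, K = (-0.22989, 14.175). ∠DKU = 74.0° gives KU at -85.000° from the x-axis; with |KU| = 21.9, U = (1.6788, -7.6418). ∠KUH = 35.2° gives UH at 130.20° from the x-axis; with |UH| = 22.2, H = (-12.650, 9.3145). Then |RH| = |H − R| = 15.710.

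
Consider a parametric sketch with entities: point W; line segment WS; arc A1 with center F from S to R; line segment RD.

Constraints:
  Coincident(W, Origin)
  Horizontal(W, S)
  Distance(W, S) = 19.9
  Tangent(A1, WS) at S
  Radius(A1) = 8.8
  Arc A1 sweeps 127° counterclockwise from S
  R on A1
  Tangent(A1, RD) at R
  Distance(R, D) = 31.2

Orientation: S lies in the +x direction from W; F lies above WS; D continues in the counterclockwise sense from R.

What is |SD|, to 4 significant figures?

40.74

On A1, S sits at bearing -90° from F; a 127° counterclockwise sweep puts R at bearing 37°, so R = F + 8.8·(cos 37°, sin 37°) = (26.93, 14.10). Tangency of A1 to RD means the radius FR is perpendicular to RD, so RD runs along (−sin 37°, cos 37°); with |RD| = 31.2, D = (8.151, 39.01). Then |SD| = |D − S| = 40.74.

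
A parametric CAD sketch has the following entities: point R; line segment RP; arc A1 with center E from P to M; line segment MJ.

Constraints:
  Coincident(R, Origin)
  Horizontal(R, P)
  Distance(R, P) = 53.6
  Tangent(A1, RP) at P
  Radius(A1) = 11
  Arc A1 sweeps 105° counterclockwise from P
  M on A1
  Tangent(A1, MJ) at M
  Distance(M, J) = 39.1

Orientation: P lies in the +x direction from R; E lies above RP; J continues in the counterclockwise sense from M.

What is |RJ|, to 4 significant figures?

74.78

R is at the origin; R and P share the same y with |RP| = 53.6 and P on the +x side, so P = (53.60, 0.000). A1 meets RP tangentially, so EP is at right angles to RP, so E = P + (0, 11) = (53.60, 11.00). On A1, P sits at bearing -90° from E; a 105° counterclockwise sweep puts M at bearing 15°, so M = E + 11.0·(cos 15°, sin 15°) = (64.23, 13.85). A1 meets MJ tangentially, so EM is at right angles to MJ, so MJ runs along (−sin 15°, cos 15°); with |MJ| = 39.1, J = (54.11, 51.61). Then |RJ| = |J − R| = 74.78.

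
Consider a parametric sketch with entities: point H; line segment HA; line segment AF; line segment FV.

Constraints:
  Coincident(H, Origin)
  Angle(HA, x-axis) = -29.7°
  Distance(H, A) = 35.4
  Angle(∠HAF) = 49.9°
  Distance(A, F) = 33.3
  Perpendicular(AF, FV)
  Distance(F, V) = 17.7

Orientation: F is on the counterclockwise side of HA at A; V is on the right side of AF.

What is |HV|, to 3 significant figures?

46.0

∠HAF = 49.9°, so AF runs at -29.7° + (180° − 49.9°) = 100° from the x-axis; with |AF| = 33.3, F = A + 33.3·(cos 100°, sin 100°) = (24.7, 15.2). AF is perpendicular to FV; with |FV| = 17.7 on the right of AF, V = F + 17.7·(0.984, 0.181) = (42.1, 18.4). Then |HV| = |V − H| = 46.0.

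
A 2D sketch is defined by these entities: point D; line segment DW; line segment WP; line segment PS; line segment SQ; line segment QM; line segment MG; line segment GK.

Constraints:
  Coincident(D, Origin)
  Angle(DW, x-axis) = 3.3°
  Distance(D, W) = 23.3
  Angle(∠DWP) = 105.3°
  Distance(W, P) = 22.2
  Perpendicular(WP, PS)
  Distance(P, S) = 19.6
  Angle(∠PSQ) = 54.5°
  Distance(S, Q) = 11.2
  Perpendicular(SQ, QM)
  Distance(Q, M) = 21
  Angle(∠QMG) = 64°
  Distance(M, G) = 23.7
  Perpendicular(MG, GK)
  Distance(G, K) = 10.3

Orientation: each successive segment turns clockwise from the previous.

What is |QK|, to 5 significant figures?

16.841

D is at the origin; DW runs at 3.3° with length 23.3, so W = (23.261, 1.3412). ∠DWP = 105.3° gives WP at -71.400° from the x-axis; with |WP| = 22.2, P = (30.342, -19.699). The perpendicularity gives PS at right angles to WP, so PS runs at -161.40°; with |PS| = 19.6, S = (11.766, -25.951). ∠PSQ = 54.5° gives SQ at 73.100° from the x-axis; with |SQ| = 11.2, Q = (15.022, -15.235). SQ is perpendicular to QM, so QM runs at -16.900°; with |QM| = 21.0, M = (35.115, -21.339). ∠QMG = 64.0° gives MG at -132.90° from the x-axis; with |MG| = 23.7, G = (18.982, -38.701). The perpendicularity gives GK at right angles to MG, so GK runs at 137.10°; with |GK| = 10.3, K = (11.437, -31.689). Then |QK| = |K − Q| = 16.841.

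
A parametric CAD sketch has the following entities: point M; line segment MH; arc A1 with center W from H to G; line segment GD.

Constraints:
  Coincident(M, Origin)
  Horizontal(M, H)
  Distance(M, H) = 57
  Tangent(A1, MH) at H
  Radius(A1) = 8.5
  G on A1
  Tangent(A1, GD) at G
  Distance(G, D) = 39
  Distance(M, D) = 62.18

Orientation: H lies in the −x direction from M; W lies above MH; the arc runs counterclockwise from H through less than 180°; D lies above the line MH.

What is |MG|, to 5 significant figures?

49.131

Checks: |MH| = 57.00 ✓; |WG| = 8.500 ✓; ∠(WG, GD) = 90.00° ✓; |GD| = 39.00 ✓; |MD| = 62.18 ✓.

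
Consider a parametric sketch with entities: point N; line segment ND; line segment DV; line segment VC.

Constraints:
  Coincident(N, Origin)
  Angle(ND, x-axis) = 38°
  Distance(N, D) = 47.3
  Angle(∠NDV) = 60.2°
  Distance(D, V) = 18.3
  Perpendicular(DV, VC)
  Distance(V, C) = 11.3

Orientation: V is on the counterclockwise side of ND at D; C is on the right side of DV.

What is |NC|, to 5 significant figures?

52.604

N is at the origin; ND runs at 38.0° with length 47.3, so D = 47.3·(cos 38.0°, sin 38.0°) = (37.273, 29.121). ∠NDV = 60.2°, so DV runs at 38.0° + (180° − 60.2°) = 157.80° from the x-axis; with |DV| = 18.3, V = D + 18.3·(cos 157.80°, sin 157.80°) = (20.329, 36.035). The perpendicularity gives VC at right angles to DV; with |VC| = 11.3 on the right of DV, C = V + 11.3·(0.37784, 0.92587) = (24.599, 46.498). Then |NC| = |C − N| = 52.604.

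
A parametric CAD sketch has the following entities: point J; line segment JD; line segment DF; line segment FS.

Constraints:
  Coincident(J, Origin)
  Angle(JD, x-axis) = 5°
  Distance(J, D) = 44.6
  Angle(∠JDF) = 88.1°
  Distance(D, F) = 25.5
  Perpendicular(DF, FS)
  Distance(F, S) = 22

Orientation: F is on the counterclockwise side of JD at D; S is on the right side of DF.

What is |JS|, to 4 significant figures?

70.78

J is at the origin; JD runs at 5.0° with length 44.6, so D = 44.6·(cos 5.0°, sin 5.0°) = (44.43, 3.887). ∠JDF = 88.1°, so DF runs at 5.0° + (180° − 88.1°) = 96.90° from the x-axis; with |DF| = 25.5, F = D + 25.5·(cos 96.90°, sin 96.90°) = (41.37, 29.20). DF ⟂ FS; with |FS| = 22.0 on the right of DF, S = F + 22.0·(0.9928, 0.1201) = (63.21, 31.85). Then |JS| = |S − J| = 70.78.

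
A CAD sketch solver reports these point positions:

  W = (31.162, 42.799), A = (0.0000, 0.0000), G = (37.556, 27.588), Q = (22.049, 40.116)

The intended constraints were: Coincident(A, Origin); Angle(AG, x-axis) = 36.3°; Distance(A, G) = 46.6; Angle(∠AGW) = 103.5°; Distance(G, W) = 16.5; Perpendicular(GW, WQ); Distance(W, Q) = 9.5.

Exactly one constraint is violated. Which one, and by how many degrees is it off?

Perpendicular(GW, WQ) — off by 6.39°.

A = (0.00, 0.00) ✓; AG at 36.30° ✓; |AG| = 46.60 ✓; ∠AGW = 103.5° ✓; |GW| = 16.50 ✓; ∠(GW, WQ) = 83.61° ✗; |WQ| = 9.500 ✓.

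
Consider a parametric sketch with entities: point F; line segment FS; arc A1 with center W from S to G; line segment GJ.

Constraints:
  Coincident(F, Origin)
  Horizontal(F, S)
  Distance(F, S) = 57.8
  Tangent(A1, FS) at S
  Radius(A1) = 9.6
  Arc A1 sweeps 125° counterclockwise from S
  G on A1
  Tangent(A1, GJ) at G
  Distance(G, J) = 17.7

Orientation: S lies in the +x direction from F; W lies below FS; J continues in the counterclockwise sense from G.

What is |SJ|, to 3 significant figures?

29.7

F is at the origin; FS is horizontal with |FS| = 57.8 and S on the +x side, so S = (57.8, 0.00). Tangency of A1 to FS means the radius WS is perpendicular to FS, so W = S + (0, -9.6) = (57.8, -9.60). On A1, S sits at bearing 90° from W; a 125° counterclockwise sweep puts G at bearing 215°, so G = W + 9.6·(cos 215°, sin 215°) = (49.9, -15.1). A1 meets GJ tangentially, so WG is at right angles to GJ, so GJ runs along (−sin 215°, cos 215°); with |GJ| = 17.7, J = (60.1, -29.6). Then |SJ| = |J − S| = 29.7.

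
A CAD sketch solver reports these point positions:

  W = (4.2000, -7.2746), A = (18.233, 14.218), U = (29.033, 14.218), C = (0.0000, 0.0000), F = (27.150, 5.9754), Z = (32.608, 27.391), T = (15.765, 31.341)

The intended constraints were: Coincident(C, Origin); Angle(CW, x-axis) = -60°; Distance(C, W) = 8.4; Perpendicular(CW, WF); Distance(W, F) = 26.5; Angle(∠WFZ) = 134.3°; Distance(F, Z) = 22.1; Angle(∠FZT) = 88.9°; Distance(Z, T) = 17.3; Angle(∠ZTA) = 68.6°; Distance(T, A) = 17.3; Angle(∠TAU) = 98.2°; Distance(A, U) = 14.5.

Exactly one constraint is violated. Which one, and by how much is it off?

Distance(A, U) = 14.5 — off by 3.70.

C = (0.00, 0.00) ✓; CW at -60.00° ✓; |CW| = 8.400 ✓; ∠(CW, WF) = 90.00° ✓; |WF| = 26.50 ✓; ∠WFZ = 134.3° ✓; |FZ| = 22.10 ✓; ∠FZT = 88.90° ✓; |ZT| = 17.30 ✓; ∠ZTA = 68.60° ✓; |TA| = 17.30 ✓; ∠TAU = 98.20° ✓; |AU| = 10.80 ✗.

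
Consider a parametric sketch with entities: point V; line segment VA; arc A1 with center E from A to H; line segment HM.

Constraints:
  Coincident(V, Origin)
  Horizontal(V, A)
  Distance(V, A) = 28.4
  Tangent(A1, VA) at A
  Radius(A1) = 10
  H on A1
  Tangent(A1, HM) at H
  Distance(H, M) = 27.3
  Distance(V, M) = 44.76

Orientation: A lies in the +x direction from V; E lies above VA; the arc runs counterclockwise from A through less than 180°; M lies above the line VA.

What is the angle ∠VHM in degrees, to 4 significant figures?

81.09°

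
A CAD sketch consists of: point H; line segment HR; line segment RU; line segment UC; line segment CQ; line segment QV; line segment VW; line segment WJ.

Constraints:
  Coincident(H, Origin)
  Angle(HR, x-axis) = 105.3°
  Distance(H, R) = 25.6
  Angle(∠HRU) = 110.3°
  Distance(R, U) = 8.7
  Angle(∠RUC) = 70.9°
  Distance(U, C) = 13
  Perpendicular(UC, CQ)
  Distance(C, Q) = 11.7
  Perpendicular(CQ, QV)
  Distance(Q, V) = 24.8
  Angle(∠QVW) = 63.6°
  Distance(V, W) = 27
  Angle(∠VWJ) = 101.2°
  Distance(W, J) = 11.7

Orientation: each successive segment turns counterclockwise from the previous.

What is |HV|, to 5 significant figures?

40.349

The perpendicularity gives CQ at right angles to UC, so CQ runs at 14.100°; with |CQ| = 11.7, Q = (-0.90755, 15.693). CQ ⟂ QV, so QV runs at 104.10°; with |QV| = 24.8, V = (-6.9492, 39.746). Then |HV| = |V − H| = 40.349.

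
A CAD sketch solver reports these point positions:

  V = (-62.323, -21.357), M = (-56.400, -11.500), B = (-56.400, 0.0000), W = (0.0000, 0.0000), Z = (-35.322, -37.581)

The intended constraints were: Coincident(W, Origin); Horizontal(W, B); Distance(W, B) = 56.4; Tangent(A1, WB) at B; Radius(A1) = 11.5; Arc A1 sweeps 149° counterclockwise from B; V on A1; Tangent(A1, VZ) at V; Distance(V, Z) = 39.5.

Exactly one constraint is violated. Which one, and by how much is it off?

Distance(V, Z) = 39.5 — off by 8.00.

W = (0.00, 0.00) ✓; W.y = 0.00, B.y = 0.00 ✓; |WB| = 56.40 ✓; ∠(MB, BW) = 90.00° ✓; |MB| = 11.50 ✓; bearing(M→V) − bearing(M→B) = 149.0° ✓; |MV| = 11.50 ✓; ∠(MV, VZ) = 90.00° ✓; |VZ| = 31.50 ✗.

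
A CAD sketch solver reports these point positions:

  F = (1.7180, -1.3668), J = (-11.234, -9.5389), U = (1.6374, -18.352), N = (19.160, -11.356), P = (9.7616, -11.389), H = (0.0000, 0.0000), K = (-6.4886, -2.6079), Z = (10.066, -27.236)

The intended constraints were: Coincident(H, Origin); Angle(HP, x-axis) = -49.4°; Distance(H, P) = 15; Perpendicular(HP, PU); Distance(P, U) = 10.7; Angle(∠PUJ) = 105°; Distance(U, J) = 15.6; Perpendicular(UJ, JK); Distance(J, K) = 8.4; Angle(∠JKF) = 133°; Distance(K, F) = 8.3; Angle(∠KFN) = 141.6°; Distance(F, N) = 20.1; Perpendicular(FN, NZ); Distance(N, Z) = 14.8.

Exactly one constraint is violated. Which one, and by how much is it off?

Distance(N, Z) = 14.8 — off by 3.50.

H = (0.00, 0.00) ✓; HP at -49.40° ✓; |HP| = 15.00 ✓; ∠(HP, PU) = 90.00° ✓; |PU| = 10.70 ✓; ∠PUJ = 105.0° ✓; |UJ| = 15.60 ✓; ∠(UJ, JK) = 90.00° ✓; |JK| = 8.400 ✓; ∠JKF = 133.0° ✓; |KF| = 8.300 ✓; ∠KFN = 141.6° ✓; |FN| = 20.10 ✓; ∠(FN, NZ) = 90.00° ✓; |NZ| = 18.30 ✗.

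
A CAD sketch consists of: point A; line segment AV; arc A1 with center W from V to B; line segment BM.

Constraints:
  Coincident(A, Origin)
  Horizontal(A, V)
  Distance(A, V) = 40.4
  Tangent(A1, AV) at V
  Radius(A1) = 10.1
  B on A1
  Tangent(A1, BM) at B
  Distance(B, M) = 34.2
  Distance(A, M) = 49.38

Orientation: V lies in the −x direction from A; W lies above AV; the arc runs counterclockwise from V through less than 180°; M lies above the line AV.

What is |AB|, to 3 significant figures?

31.6

Checks: |WB| = 10.10 ✓; ∠(WB, BM) = 90.00° ✓; |BM| = 34.20 ✓; |AM| = 49.38 ✓.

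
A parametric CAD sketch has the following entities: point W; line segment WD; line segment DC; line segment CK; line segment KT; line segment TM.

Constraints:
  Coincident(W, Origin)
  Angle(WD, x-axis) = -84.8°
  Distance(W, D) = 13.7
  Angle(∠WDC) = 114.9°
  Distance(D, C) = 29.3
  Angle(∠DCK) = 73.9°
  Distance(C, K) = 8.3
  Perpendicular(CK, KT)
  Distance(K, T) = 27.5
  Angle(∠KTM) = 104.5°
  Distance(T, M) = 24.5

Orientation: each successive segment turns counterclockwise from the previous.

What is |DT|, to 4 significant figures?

0.6739

W is at the origin; WD runs at -84.8° with length 13.7, so D = (1.242, -13.64). ∠WDC = 114.9° gives DC at -19.70° from the x-axis; with |DC| = 29.3, C = (28.83, -23.52). ∠DCK = 73.9° gives CK at 86.40° from the x-axis; with |CK| = 8.3, K = (29.35, -15.24). The perpendicularity gives KT at right angles to CK, so KT runs at 176.4°; with |KT| = 27.5, T = (1.902, -13.51). Then |DT| = |T − D| = 0.6739.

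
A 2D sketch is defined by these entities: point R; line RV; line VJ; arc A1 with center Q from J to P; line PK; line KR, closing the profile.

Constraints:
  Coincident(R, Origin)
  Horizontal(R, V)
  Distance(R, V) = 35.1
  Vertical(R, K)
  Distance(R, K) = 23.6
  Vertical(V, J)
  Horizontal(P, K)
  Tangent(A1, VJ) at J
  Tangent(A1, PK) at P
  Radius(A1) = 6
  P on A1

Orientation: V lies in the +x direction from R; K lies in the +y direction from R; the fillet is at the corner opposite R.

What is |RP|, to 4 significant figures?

37.47

R is at the origin; R and V share the same y with |RV| = 35.1 and V on the +x side, so V = (35.10, 0.000). RK is vertical with |RK| = 23.6 and K on the +y side, so K = (0.000, 23.60). The virtual corner opposite R is at (35.10, 23.60). The tangent condition forces QJ to be normal to VJ and the tangent condition forces QP to be normal to PK, with radius 6.0, so the center Q sits 6.0 in from both sides at Q = (29.10, 17.60). That places the tangent points at J = (35.10, 17.60) on VJ and P = (29.10, 23.60) on PK. Then |RP| = |P − R| = 37.47.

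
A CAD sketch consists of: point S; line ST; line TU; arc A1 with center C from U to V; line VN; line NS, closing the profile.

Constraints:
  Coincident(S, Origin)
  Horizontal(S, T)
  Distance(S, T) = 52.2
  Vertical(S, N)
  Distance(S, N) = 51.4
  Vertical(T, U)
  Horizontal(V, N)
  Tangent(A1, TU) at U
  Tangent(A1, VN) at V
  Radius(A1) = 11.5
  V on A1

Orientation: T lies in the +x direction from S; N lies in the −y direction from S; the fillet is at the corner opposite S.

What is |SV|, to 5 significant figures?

65.563

S is at the origin; ST is horizontal with |ST| = 52.2 and T on the +x side, so T = (52.200, 0.0000). SN is vertical with |SN| = 51.4 and N on the −y side, so N = (0.0000, -51.400). The virtual corner opposite S is at (52.200, -51.400). A1 meets TU tangentially, so CU is at right angles to TU and tangency of A1 to VN means the radius CV is perpendicular to VN, with radius 11.5, so the center C sits 11.5 in from both sides at C = (40.700, -39.900). That places the tangent points at U = (52.200, -39.900) on TU and V = (40.700, -51.400) on VN. Then |SV| = |V − S| = 65.563.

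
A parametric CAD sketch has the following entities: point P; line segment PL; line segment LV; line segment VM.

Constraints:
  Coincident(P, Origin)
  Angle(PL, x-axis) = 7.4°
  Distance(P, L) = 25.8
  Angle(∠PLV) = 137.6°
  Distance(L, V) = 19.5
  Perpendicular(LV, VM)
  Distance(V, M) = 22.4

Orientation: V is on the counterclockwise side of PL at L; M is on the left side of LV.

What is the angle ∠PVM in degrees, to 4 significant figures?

65.71°

P is at the origin; PL runs at 7.4° with length 25.8, so L = 25.8·(cos 7.4°, sin 7.4°) = (25.59, 3.323). ∠PLV = 137.6°, so LV runs at 7.4° + (180° − 137.6°) = 49.80° from the x-axis; with |LV| = 19.5, V = L + 19.5·(cos 49.80°, sin 49.80°) = (38.17, 18.22). LV is perpendicular to VM; with |VM| = 22.4 on the left of LV, M = V + 22.4·(-0.7638, 0.6455) = (21.06, 32.68). Then cos ∠PVM = VP·VM / (|VP||VM|), giving 65.71°.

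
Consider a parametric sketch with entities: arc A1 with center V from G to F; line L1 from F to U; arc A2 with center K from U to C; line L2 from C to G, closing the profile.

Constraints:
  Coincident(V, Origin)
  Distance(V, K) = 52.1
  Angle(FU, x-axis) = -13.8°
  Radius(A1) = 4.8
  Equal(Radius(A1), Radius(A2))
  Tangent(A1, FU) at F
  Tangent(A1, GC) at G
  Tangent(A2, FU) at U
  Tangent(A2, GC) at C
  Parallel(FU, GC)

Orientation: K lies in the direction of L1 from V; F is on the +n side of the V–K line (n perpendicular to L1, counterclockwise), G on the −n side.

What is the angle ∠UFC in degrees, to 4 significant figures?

10.44°

The slot axis is L1's direction at -13.8°, so u = (cos -13.8°, sin -13.8°) = (0.9711, -0.2385) and n = (−sin -13.8°, cos -13.8°) = (0.2385, 0.9711). V is at the origin and K lies 52.1 along u from V, so K = 52.1·u = (50.60, -12.43). Tangency of A1 to both parallel lines with radius 4.8 puts F and G at V ± 4.8·n: F = (1.145, 4.661), G = (-1.145, -4.661). Equal radii place U and C the same way about K: U = K + 4.8·n = (51.74, -7.766), C = K − 4.8·n = (49.45, -17.09). Then cos ∠UFC = FU·FC / (|FU||FC|), giving 10.44°.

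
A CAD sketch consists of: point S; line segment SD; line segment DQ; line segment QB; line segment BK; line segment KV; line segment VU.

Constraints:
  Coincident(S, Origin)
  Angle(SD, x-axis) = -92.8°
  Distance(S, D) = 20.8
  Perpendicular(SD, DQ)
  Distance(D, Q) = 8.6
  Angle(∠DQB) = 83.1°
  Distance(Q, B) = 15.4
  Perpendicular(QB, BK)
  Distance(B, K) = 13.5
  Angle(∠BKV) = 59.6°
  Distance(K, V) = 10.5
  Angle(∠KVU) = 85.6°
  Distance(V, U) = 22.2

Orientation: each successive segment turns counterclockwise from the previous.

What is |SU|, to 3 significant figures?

16.3

S is at the origin; SD runs at -92.8° with length 20.8, so D = (-1.02, -20.8). SD is perpendicular to DQ, so DQ runs at -2.80°; with |DQ| = 8.6, Q = (7.57, -21.2). ∠DQB = 83.1° gives QB at 94.1° from the x-axis; with |QB| = 15.4, B = (6.47, -5.83). QB is perpendicular to BK, so BK runs at -176°; with |BK| = 13.5, K = (-6.99, -6.80). ∠BKV = 59.6° gives KV at -55.5° from the x-axis; with |KV| = 10.5, V = (-1.05, -15.5). ∠KVU = 85.6° gives VU at 38.9° from the x-axis; with |VU| = 22.2, U = (16.2, -1.51). Then |SU| = |U − S| = 16.3.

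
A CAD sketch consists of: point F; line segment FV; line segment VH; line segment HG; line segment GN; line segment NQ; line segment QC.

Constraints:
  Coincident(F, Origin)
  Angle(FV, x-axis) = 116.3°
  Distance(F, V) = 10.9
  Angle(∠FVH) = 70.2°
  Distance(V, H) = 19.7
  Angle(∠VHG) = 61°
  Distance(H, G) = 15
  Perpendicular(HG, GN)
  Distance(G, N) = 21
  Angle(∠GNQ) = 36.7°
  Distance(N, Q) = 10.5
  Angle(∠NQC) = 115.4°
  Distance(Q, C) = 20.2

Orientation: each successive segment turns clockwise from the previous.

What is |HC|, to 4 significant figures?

18.93

F is at the origin; FV runs at 116.3° with length 10.9, so V = (-4.829, 9.772). ∠FVH = 70.2° gives VH at 6.500° from the x-axis; with |VH| = 19.7, H = (14.74, 12.00). ∠VHG = 61.0° gives HG at -112.5° from the x-axis; with |HG| = 15.0, G = (9.004, -1.856). The perpendicularity gives GN at right angles to HG, so GN runs at 157.5°; with |GN| = 21.0, N = (-10.40, 6.180). ∠GNQ = 36.7° gives NQ at 14.20° from the x-axis; with |NQ| = 10.5, Q = (-0.2187, 8.756). ∠NQC = 115.4° gives QC at -50.40° from the x-axis; with |QC| = 20.2, C = (12.66, -6.809). Then |HC| = |C − H| = 18.93.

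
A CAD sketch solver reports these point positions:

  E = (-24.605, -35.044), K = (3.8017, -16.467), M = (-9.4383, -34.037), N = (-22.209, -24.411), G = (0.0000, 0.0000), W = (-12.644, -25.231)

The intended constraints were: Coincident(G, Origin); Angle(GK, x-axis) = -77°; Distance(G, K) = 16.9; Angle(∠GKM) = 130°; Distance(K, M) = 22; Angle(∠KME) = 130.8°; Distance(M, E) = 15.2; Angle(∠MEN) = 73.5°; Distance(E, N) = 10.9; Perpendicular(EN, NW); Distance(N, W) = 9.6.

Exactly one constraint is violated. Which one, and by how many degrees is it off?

Perpendicular(EN, NW) — off by 7.80°.

G = (0.00, 0.00) ✓; GK at -77.00° ✓; |GK| = 16.90 ✓; ∠GKM = 130.0° ✓; |KM| = 22.00 ✓; ∠KME = 130.8° ✓; |ME| = 15.20 ✓; ∠MEN = 73.50° ✓; |EN| = 10.90 ✓; ∠(EN, NW) = 82.20° ✗; |NW| = 9.600 ✓.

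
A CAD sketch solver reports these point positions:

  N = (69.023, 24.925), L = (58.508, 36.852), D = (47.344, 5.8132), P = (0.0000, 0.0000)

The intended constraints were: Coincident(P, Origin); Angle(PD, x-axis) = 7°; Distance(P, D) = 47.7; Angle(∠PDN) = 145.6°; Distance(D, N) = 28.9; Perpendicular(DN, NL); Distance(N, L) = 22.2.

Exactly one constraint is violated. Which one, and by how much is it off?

Distance(N, L) = 22.2 — off by 6.30.

P = (0.00, 0.00) ✓; PD at 7.000° ✓; |PD| = 47.70 ✓; ∠PDN = 145.6° ✓; |DN| = 28.90 ✓; ∠(DN, NL) = 90.00° ✓; |NL| = 15.90 ✗.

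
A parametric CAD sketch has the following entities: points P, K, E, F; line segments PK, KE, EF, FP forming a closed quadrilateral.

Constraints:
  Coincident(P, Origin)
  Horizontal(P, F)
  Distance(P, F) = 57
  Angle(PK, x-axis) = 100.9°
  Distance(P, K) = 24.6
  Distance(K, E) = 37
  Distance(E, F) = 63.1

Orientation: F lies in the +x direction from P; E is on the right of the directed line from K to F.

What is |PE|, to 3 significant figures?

13.7

P is at the origin; PF is horizontal with |PF| = 57.0 and F in +x, so F = (57.0, 0). PK runs at 100.9° with |PK| = 24.6, so K = (-4.65, 24.2). E is determined by |KE| = 37.0 and |EF| = 63.1 together: it lies at the intersection of circle(K, 37.0) and circle(F, 63.1). With |KF| = 66.2, the foot of the radical line on KF is 13.4 from K and the perpendicular offset is √(37.0² − 13.4²) = 34.5. Taking the right-of-KF solution: E = (-4.78, -12.8).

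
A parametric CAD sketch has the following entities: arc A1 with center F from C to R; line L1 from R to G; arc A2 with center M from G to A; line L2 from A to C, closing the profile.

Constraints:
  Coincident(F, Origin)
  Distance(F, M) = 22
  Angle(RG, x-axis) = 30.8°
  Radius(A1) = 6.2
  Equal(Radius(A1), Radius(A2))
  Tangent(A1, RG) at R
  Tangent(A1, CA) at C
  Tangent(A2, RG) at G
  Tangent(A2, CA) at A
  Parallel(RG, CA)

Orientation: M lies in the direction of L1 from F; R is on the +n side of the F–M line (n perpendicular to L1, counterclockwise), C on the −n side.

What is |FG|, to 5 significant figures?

22.857

The slot axis is L1's direction at 30.8°, so u = (cos 30.8°, sin 30.8°) = (0.85896, 0.51204) and n = (−sin 30.8°, cos 30.8°) = (-0.51204, 0.85896). F is at the origin and M lies 22.0 along u from F, so M = 22.0·u = (18.897, 11.265). Tangency of A1 to both parallel lines with radius 6.2 puts R and C at F ± 6.2·n: R = (-3.1747, 5.3256), C = (3.1747, -5.3256). Equal radii place G and A the same way about M: G = M + 6.2·n = (15.722, 16.590), A = M − 6.2·n = (22.072, 5.9394). Then |FG| = |G − F| = 22.857.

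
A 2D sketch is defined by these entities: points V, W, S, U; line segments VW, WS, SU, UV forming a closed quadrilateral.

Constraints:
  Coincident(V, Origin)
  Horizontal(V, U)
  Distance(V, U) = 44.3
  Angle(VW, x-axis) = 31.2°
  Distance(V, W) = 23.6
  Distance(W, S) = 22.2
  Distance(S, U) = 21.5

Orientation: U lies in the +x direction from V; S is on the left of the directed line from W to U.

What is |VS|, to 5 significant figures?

45.703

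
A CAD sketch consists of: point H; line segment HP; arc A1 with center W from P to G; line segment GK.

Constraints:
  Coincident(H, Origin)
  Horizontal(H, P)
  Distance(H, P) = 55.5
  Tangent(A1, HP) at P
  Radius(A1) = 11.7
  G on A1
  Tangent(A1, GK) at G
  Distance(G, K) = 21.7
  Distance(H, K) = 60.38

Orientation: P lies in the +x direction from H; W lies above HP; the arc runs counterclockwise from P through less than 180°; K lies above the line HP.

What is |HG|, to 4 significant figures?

66.93

H is at the origin; H and P share the same y with |HP| = 55.5 and P on the +x side, so P = (55.50, 0.000). A1 meets HP tangentially, so WP is at right angles to HP, so W = P + (0, 11.7) = (55.50, 11.70). Since WG ⟂ GK (tangency), |WK| = √(11.7² + 21.7²) = 24.65 regardless of where G sits on A1. So K lies on both circle(H, 60.38) and circle(W, 24.65); the above-HP intersection is K = (48.88, 35.45). G is the foot of the tangent from K: G = (63.93, 19.81).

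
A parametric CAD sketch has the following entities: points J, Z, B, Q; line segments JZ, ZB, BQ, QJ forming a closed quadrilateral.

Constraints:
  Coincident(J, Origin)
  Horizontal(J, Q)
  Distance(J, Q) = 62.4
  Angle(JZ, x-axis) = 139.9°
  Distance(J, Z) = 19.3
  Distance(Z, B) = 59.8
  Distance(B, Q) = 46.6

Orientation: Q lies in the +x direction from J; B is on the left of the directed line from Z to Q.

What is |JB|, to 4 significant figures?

55.35

Checks: |ZB| = 59.80 ✓; |BQ| = 46.60 ✓.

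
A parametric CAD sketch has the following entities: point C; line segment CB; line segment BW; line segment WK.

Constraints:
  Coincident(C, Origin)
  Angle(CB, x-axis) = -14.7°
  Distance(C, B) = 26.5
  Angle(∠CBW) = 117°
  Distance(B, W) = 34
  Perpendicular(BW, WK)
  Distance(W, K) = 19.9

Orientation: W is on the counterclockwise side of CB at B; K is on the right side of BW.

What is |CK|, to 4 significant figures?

63.34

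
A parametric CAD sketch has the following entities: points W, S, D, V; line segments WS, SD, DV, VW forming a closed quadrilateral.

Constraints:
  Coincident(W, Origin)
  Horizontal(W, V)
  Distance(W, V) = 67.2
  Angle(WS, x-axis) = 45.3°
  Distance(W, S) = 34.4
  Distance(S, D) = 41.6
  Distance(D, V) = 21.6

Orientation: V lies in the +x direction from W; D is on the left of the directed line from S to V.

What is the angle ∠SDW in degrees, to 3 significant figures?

22.2°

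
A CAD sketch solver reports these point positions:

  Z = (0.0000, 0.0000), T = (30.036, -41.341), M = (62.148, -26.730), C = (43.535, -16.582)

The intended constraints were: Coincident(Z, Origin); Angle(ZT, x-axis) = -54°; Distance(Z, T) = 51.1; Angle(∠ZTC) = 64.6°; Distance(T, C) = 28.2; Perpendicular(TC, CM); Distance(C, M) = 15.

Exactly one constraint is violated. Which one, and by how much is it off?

Distance(C, M) = 15 — off by 6.20.

Z = (0.00, 0.00) ✓; ZT at -54.00° ✓; |ZT| = 51.10 ✓; ∠ZTC = 64.60° ✓; |TC| = 28.20 ✓; ∠(TC, CM) = 90.00° ✓; |CM| = 21.20 ✗.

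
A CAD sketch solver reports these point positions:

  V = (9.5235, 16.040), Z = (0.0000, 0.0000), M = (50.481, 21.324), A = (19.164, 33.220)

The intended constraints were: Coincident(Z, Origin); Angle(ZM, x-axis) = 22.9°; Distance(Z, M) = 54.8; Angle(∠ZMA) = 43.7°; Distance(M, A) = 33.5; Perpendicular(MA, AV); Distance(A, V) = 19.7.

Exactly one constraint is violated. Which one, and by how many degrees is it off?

Perpendicular(MA, AV) — off by 8.50°.

Z = (0.00, 0.00) ✓; ZM at 22.90° ✓; |ZM| = 54.80 ✓; ∠ZMA = 43.70° ✓; |MA| = 33.50 ✓; ∠(MA, AV) = 81.50° ✗; |AV| = 19.70 ✓.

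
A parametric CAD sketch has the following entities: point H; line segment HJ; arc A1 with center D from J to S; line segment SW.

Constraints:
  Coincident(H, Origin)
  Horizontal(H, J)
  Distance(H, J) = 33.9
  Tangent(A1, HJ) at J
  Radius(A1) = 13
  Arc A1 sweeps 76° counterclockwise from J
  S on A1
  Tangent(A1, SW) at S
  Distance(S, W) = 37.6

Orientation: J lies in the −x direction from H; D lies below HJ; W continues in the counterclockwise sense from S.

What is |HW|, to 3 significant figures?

72.4

H is at the origin; H and J share the same y with |HJ| = 33.9 and J on the −x side, so J = (-33.9, 0.00). The tangent condition forces DJ to be normal to HJ, so D = J + (0, -13) = (-33.9, -13.0). On A1, J sits at bearing 90° from D; a 76° counterclockwise sweep puts S at bearing 166°, so S = D + 13.0·(cos 166°, sin 166°) = (-46.5, -9.86). Tangency of A1 to SW means the radius DS is perpendicular to SW, so SW runs along (−sin 166°, cos 166°); with |SW| = 37.6, W = (-55.6, -46.3). Then |HW| = |W − H| = 72.4.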